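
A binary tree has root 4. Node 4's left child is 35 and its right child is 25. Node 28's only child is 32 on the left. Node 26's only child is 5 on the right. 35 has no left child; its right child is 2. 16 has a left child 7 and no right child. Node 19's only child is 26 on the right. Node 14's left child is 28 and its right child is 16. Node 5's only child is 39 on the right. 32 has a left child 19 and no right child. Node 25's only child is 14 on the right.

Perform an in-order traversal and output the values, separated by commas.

In-order visits the left subtree, then the node, then the right subtree.
At 4: go left to 35.
  At 35: no left child.
  Visit 35.
  At 35: go right to 2.
    2 is a leaf — visit 2.
Visit 4.
At 4: go right to 25.
  At 25: no left child.
  Visit 25.
  At 25: go right to 14.
    At 14: go left to 28.
      At 28: go left to 32.
        At 32: go left to 19.
          At 19: no left child.
          Visit 19.
          At 19: go right to 26.
            At 26: no left child.
            Visit 26.
            At 26: go right to 5.
              At 5: no left child.
              Visit 5.
              At 5: go right to 39.
                39 is a leaf — visit 39.
        Visit 32.
        At 32: no right child.
      Visit 28.
      At 28: no right child.
    Visit 14.
    At 14: go right to 16.
      At 16: go left to 7.
        7 is a leaf — visit 7.
      Visit 16.
      At 16: no right child.

35, 2, 4, 25, 19, 26, 5, 39, 32, 28, 14, 7, 16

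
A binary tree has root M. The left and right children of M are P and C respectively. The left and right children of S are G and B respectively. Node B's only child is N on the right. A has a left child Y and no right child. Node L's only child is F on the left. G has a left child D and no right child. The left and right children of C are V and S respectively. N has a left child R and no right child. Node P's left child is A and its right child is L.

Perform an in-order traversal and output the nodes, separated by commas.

In-order visits the left subtree, then the node, then the right subtree.
At M: go left to P.
  At P: go left to A.
    At A: go left to Y.
      Y is a leaf — visit Y.
    Visit A.
    At A: no right child.
  Visit P.
  At P: go right to L.
    At L: go left to F.
      F is a leaf — visit F.
    Visit L.
    At L: no right child.
Visit M.
At M: go right to C.
  At C: go left to V.
    V is a leaf — visit V.
  Visit C.
  At C: go right to S.
    At S: go left to G.
      At G: go left to D.
        D is a leaf — visit D.
      Visit G.
      At G: no right child.
    Visit S.
    At S: go right to B.
      At B: no left child.
      Visit B.
      At B: go right to N.
        At N: go left to R.
          R is a leaf — visit R.
        Visit N.
        At N: no right child.

Y, A, P, F, L, M, V, C, D, G, S, B, R, N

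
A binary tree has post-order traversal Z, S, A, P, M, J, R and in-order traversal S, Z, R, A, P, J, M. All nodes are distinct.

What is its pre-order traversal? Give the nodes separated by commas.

R, S, Z, J, P, A, M

The last element of post-order is the root; it splits in-order into left and right subtrees.
Root R: left subtree has 2 nodes {S, Z}, right has 4 {A, P, J, M}.
  Root S: left subtree has 0 nodes { }, right has 1 {Z}.
  Root J: left subtree has 2 nodes {A, P}, right has 1 {M}.
    Root P: left subtree has 1 node {A}, right has 0 { }.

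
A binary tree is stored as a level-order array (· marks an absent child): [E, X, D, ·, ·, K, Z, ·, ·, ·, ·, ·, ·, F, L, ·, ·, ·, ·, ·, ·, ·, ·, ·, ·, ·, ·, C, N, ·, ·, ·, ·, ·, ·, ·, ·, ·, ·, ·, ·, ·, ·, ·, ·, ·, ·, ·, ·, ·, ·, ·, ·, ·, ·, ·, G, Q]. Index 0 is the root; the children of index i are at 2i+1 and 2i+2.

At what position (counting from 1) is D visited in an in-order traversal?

4

In-order visits the left subtree, then the node, then the right subtree.
At E: go left to X.
  X is a leaf — visit X.
Visit E.
At E: go right to D.
  At D: go left to K.
    K is a leaf — visit K.
  Visit D.
  At D: go right to Z.
    At Z: go left to F.
      At F: go left to C.
        At C: no left child.
        Visit C.
        At C: go right to G.
          G is a leaf — visit G.
      Visit F.
      At F: go right to N.
        At N: go left to Q.
          Q is a leaf — visit Q.
        Visit N.
        At N: no right child.
    Visit Z.
    At Z: go right to L.
      L is a leaf — visit L.
Full in-order sequence: X, E, K, D, C, G, F, Q, N, Z, L.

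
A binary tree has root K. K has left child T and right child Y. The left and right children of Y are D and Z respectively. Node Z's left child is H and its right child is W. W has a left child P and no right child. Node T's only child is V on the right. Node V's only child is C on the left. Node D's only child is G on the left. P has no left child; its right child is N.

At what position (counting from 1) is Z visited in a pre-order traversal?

Pre-order visits the node, then its left subtree, then its right subtree.
Visit K.
At K: go left to T.
  Visit T.
  At T: no left child.
  At T: go right to V.
    Visit V.
    At V: go left to C.
      C is a leaf — visit C.
    At V: no right child.
At K: go right to Y.
  Visit Y.
  At Y: go left to D.
    Visit D.
    At D: go left to G.
      G is a leaf — visit G.
    At D: no right child.
  At Y: go right to Z.
    Visit Z.
    At Z: go left to H.
      H is a leaf — visit H.
    At Z: go right to W.
      Visit W.
      At W: go left to P.
        Visit P.
        At P: no left child.
        At P: go right to N.
          N is a leaf — visit N.
      At W: no right child.
Full pre-order sequence: K, T, V, C, Y, D, G, Z, H, W, P, N.

8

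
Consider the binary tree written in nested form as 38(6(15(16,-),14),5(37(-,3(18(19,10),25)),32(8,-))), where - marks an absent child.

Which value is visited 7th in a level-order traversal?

32

Level-order visits nodes level by level from the root, left to right within each level.
Level 0: 38
Level 1: 6, 5
Level 2: 15, 14, 37, 32
Level 3: 16, 3, 8
Level 4: 18, 25
Level 5: 19, 10
Full level-order sequence: 38, 6, 5, 15, 14, 37, 32, 16, 3, 8, 18, 25, 19, 10.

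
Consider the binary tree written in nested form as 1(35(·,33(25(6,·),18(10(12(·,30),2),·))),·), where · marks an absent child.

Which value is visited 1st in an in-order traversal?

In-order visits the left subtree, then the node, then the right subtree.
At 1: go left to 35.
  At 35: no left child.
  Visit 35.
  At 35: go right to 33.
    At 33: go left to 25.
      At 25: go left to 6.
        6 is a leaf — visit 6.
      Visit 25.
      At 25: no right child.
    Visit 33.
    At 33: go right to 18.
      At 18: go left to 10.
        At 10: go left to 12.
          At 12: no left child.
          Visit 12.
          At 12: go right to 30.
            30 is a leaf — visit 30.
        Visit 10.
        At 10: go right to 2.
          2 is a leaf — visit 2.
      Visit 18.
      At 18: no right child.
Visit 1.
At 1: no right child.
Full in-order sequence: 35, 6, 25, 33, 12, 30, 10, 2, 18, 1.

35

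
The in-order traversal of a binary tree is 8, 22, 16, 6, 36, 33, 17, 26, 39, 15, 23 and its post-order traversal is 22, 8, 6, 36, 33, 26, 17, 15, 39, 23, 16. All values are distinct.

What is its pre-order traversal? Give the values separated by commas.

16, 8, 22, 23, 39, 17, 33, 36, 6, 26, 15

The last element of post-order is the root; it splits in-order into left and right subtrees.
Root 16: left subtree has 2 nodes {8, 22}, right has 8 {6, 36, 33, 17, 26, 39, 15, 23}.
  Root 8: left subtree has 0 nodes { }, right has 1 {22}.
  Root 23: left subtree has 7 nodes {6, 36, 33, 17, 26, 39, 15}, right has 0 { }.
    Root 39: left subtree has 5 nodes {6, 36, 33, 17, 26}, right has 1 {15}.
      Root 17: left subtree has 3 nodes {6, 36, 33}, right has 1 {26}.
        Root 33: left subtree has 2 nodes {6, 36}, right has 0 { }.
          Root 36: left subtree has 1 node {6}, right has 0 { }.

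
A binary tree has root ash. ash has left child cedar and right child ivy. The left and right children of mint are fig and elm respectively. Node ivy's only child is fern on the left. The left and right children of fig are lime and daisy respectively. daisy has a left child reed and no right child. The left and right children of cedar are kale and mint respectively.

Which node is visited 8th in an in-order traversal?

elm

In-order visits the left subtree, then the node, then the right subtree.
At ash: go left to cedar.
  At cedar: go left to kale.
    kale is a leaf — visit kale.
  Visit cedar.
  At cedar: go right to mint.
    At mint: go left to fig.
      At fig: go left to lime.
        lime is a leaf — visit lime.
      Visit fig.
      At fig: go right to daisy.
        At daisy: go left to reed.
          reed is a leaf — visit reed.
        Visit daisy.
        At daisy: no right child.
    Visit mint.
    At mint: go right to elm.
      elm is a leaf — visit elm.
Visit ash.
At ash: go right to ivy.
  At ivy: go left to fern.
    fern is a leaf — visit fern.
  Visit ivy.
  At ivy: no right child.
Full in-order sequence: kale, cedar, lime, fig, reed, daisy, mint, elm, ash, fern, ivy.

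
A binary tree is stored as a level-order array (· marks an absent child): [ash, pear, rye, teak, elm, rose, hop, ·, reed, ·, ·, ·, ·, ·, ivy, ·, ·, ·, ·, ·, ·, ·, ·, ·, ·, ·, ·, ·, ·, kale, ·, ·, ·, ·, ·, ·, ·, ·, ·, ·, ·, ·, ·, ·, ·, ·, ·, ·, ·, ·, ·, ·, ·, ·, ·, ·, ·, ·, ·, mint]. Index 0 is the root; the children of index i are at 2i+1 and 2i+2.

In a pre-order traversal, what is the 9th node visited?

ivy

Pre-order visits the node, then its left subtree, then its right subtree.
Visit ash.
At ash: go left to pear.
  Visit pear.
  At pear: go left to teak.
    Visit teak.
    At teak: no left child.
    At teak: go right to reed.
      reed is a leaf — visit reed.
  At pear: go right to elm.
    elm is a leaf — visit elm.
At ash: go right to rye.
  Visit rye.
  At rye: go left to rose.
    rose is a leaf — visit rose.
  At rye: go right to hop.
    Visit hop.
    At hop: no left child.
    At hop: go right to ivy.
      Visit ivy.
      At ivy: go left to kale.
        Visit kale.
        At kale: go left to mint.
          mint is a leaf — visit mint.
        At kale: no right child.
      At ivy: no right child.
Full pre-order sequence: ash, pear, teak, reed, elm, rye, rose, hop, ivy, kale, mint.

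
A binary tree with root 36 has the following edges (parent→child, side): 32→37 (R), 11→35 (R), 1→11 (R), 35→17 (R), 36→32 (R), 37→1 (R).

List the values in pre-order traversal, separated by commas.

Pre-order visits the node, then its left subtree, then its right subtree.
Visit 36.
At 36: no left child.
At 36: go right to 32.
  Visit 32.
  At 32: no left child.
  At 32: go right to 37.
    Visit 37.
    At 37: no left child.
    At 37: go right to 1.
      Visit 1.
      At 1: no left child.
      At 1: go right to 11.
        Visit 11.
        At 11: no left child.
        At 11: go right to 35.
          Visit 35.
          At 35: no left child.
          At 35: go right to 17.
            17 is a leaf — visit 17.

36, 32, 37, 1, 11, 35, 17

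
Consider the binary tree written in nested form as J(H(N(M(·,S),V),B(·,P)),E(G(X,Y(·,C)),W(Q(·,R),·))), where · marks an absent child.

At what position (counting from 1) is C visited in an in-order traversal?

In-order visits the left subtree, then the node, then the right subtree.
At J: go left to H.
  At H: go left to N.
    At N: go left to M.
      At M: no left child.
      Visit M.
      At M: go right to S.
        S is a leaf — visit S.
    Visit N.
    At N: go right to V.
      V is a leaf — visit V.
  Visit H.
  At H: go right to B.
    At B: no left child.
    Visit B.
    At B: go right to P.
      P is a leaf — visit P.
Visit J.
At J: go right to E.
  At E: go left to G.
    At G: go left to X.
      X is a leaf — visit X.
    Visit G.
    At G: go right to Y.
      At Y: no left child.
      Visit Y.
      At Y: go right to C.
        C is a leaf — visit C.
  Visit E.
  At E: go right to W.
    At W: go left to Q.
      At Q: no left child.
      Visit Q.
      At Q: go right to R.
        R is a leaf — visit R.
    Visit W.
    At W: no right child.
Full in-order sequence: M, S, N, V, H, B, P, J, X, G, Y, C, E, Q, R, W.

12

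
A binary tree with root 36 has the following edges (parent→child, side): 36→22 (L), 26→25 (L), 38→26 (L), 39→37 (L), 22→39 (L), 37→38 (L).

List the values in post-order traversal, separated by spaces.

Post-order visits the left subtree, then the right subtree, then the node.
At 36: go left to 22.
  At 22: go left to 39.
    At 39: go left to 37.
      At 37: go left to 38.
        At 38: go left to 26.
          At 26: go left to 25.
            25 is a leaf — visit 25.
          At 26: no right child.
          Visit 26.
        At 38: no right child.
        Visit 38.
      At 37: no right child.
      Visit 37.
    At 39: no right child.
    Visit 39.
  At 22: no right child.
  Visit 22.
At 36: no right child.
Visit 36.

25 26 38 37 39 22 36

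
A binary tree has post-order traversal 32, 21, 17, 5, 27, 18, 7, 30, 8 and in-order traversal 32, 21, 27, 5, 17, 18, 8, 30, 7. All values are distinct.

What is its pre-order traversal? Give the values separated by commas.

The last element of post-order is the root; it splits in-order into left and right subtrees.
Root 8: left subtree has 6 nodes {32, 21, 27, 5, 17, 18}, right has 2 {30, 7}.
  Root 18: left subtree has 5 nodes {32, 21, 27, 5, 17}, right has 0 { }.
    Root 27: left subtree has 2 nodes {32, 21}, right has 2 {5, 17}.
      Root 21: left subtree has 1 node {32}, right has 0 { }.
      Root 5: left subtree has 0 nodes { }, right has 1 {17}.
  Root 30: left subtree has 0 nodes { }, right has 1 {7}.

8, 18, 27, 21, 32, 5, 17, 30, 7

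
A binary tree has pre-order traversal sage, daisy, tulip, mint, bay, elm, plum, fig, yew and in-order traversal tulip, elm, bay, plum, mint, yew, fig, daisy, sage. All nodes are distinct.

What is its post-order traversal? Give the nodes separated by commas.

The first element of pre-order is the root; it splits in-order into left and right subtrees.
Root sage: left subtree has 8 nodes {tulip, elm, bay, plum, mint, yew, fig, daisy}, right has 0 { }.
  Root daisy: left subtree has 7 nodes {tulip, elm, bay, plum, mint, yew, fig}, right has 0 { }.
    Root tulip: left subtree has 0 nodes { }, right has 6 {elm, bay, plum, mint, yew, fig}.
      Root mint: left subtree has 3 nodes {elm, bay, plum}, right has 2 {yew, fig}.
        Root bay: left subtree has 1 node {elm}, right has 1 {plum}.
        Root fig: left subtree has 1 node {yew}, right has 0 { }.

elm, plum, bay, yew, fig, mint, tulip, daisy, sage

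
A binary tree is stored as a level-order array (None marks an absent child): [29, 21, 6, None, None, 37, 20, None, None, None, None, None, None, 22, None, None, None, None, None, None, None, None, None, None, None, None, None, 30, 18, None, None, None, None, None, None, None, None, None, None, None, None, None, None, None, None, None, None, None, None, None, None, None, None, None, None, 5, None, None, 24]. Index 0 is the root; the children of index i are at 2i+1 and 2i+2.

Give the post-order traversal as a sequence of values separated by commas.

21, 37, 5, 30, 24, 18, 22, 20, 6, 29

Post-order visits the left subtree, then the right subtree, then the node.
At 29: go left to 21.
  21 is a leaf — visit 21.
At 29: go right to 6.
  At 6: go left to 37.
    37 is a leaf — visit 37.
  At 6: go right to 20.
    At 20: go left to 22.
      At 22: go left to 30.
        At 30: go left to 5.
          5 is a leaf — visit 5.
        At 30: no right child.
        Visit 30.
      At 22: go right to 18.
        At 18: no left child.
        At 18: go right to 24.
          24 is a leaf — visit 24.
        Visit 18.
      Visit 22.
    At 20: no right child.
    Visit 20.
  Visit 6.
Visit 29.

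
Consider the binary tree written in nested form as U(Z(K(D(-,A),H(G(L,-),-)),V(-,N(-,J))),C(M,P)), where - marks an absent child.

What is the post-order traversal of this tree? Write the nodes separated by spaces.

Post-order visits the left subtree, then the right subtree, then the node.
At U: go left to Z.
  At Z: go left to K.
    At K: go left to D.
      At D: no left child.
      At D: go right to A.
        A is a leaf — visit A.
      Visit D.
    At K: go right to H.
      At H: go left to G.
        At G: go left to L.
          L is a leaf — visit L.
        At G: no right child.
        Visit G.
      At H: no right child.
      Visit H.
    Visit K.
  At Z: go right to V.
    At V: no left child.
    At V: go right to N.
      At N: no left child.
      At N: go right to J.
        J is a leaf — visit J.
      Visit N.
    Visit V.
  Visit Z.
At U: go right to C.
  At C: go left to M.
    M is a leaf — visit M.
  At C: go right to P.
    P is a leaf — visit P.
  Visit C.
Visit U.

A D L G H K J N V Z M P C U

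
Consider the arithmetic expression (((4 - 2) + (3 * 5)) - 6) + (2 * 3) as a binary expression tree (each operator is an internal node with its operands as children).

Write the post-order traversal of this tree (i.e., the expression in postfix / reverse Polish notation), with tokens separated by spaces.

4 2 - 3 5 * + 6 - 2 3 * +

Post-order on an expression tree gives postfix notation: for each operator, emit left operand, right operand, then the operator.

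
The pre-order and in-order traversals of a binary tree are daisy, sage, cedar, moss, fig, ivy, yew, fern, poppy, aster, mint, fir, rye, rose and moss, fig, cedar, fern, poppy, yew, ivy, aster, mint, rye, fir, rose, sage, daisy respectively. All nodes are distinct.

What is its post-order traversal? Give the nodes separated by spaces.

The first element of pre-order is the root; it splits in-order into left and right subtrees.
Root daisy: left subtree has 13 nodes {moss, fig, cedar, fern, poppy, yew, ivy, aster, mint, rye, fir, rose, sage}, right has 0 { }.
  Root sage: left subtree has 12 nodes {moss, fig, cedar, fern, poppy, yew, ivy, aster, mint, rye, fir, rose}, right has 0 { }.
    Root cedar: left subtree has 2 nodes {moss, fig}, right has 9 {fern, poppy, yew, ivy, aster, mint, rye, fir, rose}.
      Root moss: left subtree has 0 nodes { }, right has 1 {fig}.
      Root ivy: left subtree has 3 nodes {fern, poppy, yew}, right has 5 {aster, mint, rye, fir, rose}.
        Root yew: left subtree has 2 nodes {fern, poppy}, right has 0 { }.
          Root fern: left subtree has 0 nodes { }, right has 1 {poppy}.
        Root aster: left subtree has 0 nodes { }, right has 4 {mint, rye, fir, rose}.
          Root mint: left subtree has 0 nodes { }, right has 3 {rye, fir, rose}.
            Root fir: left subtree has 1 node {rye}, right has 1 {rose}.

fig moss poppy fern yew rye rose fir mint aster ivy cedar sage daisy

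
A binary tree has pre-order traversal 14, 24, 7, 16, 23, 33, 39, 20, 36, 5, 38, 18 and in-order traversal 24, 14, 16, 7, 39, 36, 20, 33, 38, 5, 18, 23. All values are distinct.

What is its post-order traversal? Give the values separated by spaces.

The first element of pre-order is the root; it splits in-order into left and right subtrees.
Root 14: left subtree has 1 node {24}, right has 10 {16, 7, 39, 36, 20, 33, 38, 5, 18, 23}.
  Root 7: left subtree has 1 node {16}, right has 8 {39, 36, 20, 33, 38, 5, 18, 23}.
    Root 23: left subtree has 7 nodes {39, 36, 20, 33, 38, 5, 18}, right has 0 { }.
      Root 33: left subtree has 3 nodes {39, 36, 20}, right has 3 {38, 5, 18}.
        Root 39: left subtree has 0 nodes { }, right has 2 {36, 20}.
          Root 20: left subtree has 1 node {36}, right has 0 { }.
        Root 5: left subtree has 1 node {38}, right has 1 {18}.

24 16 36 20 39 38 18 5 33 23 7 14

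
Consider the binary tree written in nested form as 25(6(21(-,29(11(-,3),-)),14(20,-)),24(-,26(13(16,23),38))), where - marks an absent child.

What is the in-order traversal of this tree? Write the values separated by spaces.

In-order visits the left subtree, then the node, then the right subtree.
At 25: go left to 6.
  At 6: go left to 21.
    At 21: no left child.
    Visit 21.
    At 21: go right to 29.
      At 29: go left to 11.
        At 11: no left child.
        Visit 11.
        At 11: go right to 3.
          3 is a leaf — visit 3.
      Visit 29.
      At 29: no right child.
  Visit 6.
  At 6: go right to 14.
    At 14: go left to 20.
      20 is a leaf — visit 20.
    Visit 14.
    At 14: no right child.
Visit 25.
At 25: go right to 24.
  At 24: no left child.
  Visit 24.
  At 24: go right to 26.
    At 26: go left to 13.
      At 13: go left to 16.
        16 is a leaf — visit 16.
      Visit 13.
      At 13: go right to 23.
        23 is a leaf — visit 23.
    Visit 26.
    At 26: go right to 38.
      38 is a leaf — visit 38.

21 11 3 29 6 20 14 25 24 16 13 23 26 38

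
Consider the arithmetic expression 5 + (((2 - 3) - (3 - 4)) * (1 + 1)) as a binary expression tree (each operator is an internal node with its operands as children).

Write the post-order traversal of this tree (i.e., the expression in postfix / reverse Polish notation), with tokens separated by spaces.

5 2 3 - 3 4 - - 1 1 + * +

Post-order on an expression tree gives postfix notation: for each operator, emit left operand, right operand, then the operator.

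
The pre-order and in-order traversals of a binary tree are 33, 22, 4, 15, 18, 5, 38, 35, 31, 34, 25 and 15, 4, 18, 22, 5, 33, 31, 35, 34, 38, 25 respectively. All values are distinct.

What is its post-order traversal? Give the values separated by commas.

15, 18, 4, 5, 22, 31, 34, 35, 25, 38, 33

The first element of pre-order is the root; it splits in-order into left and right subtrees.
Root 33: left subtree has 5 nodes {15, 4, 18, 22, 5}, right has 5 {31, 35, 34, 38, 25}.
  Root 22: left subtree has 3 nodes {15, 4, 18}, right has 1 {5}.
    Root 4: left subtree has 1 node {15}, right has 1 {18}.
  Root 38: left subtree has 3 nodes {31, 35, 34}, right has 1 {25}.
    Root 35: left subtree has 1 node {31}, right has 1 {34}.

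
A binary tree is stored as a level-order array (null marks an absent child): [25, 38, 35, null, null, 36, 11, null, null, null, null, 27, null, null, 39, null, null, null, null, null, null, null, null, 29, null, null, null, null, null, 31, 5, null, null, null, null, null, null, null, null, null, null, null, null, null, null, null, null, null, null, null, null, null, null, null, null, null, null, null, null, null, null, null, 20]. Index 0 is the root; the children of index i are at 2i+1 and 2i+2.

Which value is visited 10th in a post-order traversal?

Post-order visits the left subtree, then the right subtree, then the node.
At 25: go left to 38.
  38 is a leaf — visit 38.
At 25: go right to 35.
  At 35: go left to 36.
    At 36: go left to 27.
      At 27: go left to 29.
        29 is a leaf — visit 29.
      At 27: no right child.
      Visit 27.
    At 36: no right child.
    Visit 36.
  At 35: go right to 11.
    At 11: no left child.
    At 11: go right to 39.
      At 39: go left to 31.
        31 is a leaf — visit 31.
      At 39: go right to 5.
        At 5: no left child.
        At 5: go right to 20.
          20 is a leaf — visit 20.
        Visit 5.
      Visit 39.
    Visit 11.
  Visit 35.
Visit 25.
Full post-order sequence: 38, 29, 27, 36, 31, 20, 5, 39, 11, 35, 25.

35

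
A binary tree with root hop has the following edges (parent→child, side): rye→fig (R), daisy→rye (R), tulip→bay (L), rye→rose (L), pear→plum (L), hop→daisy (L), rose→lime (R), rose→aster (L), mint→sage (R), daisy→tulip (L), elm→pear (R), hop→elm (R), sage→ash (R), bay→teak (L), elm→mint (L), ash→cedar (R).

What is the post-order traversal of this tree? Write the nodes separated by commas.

Post-order visits the left subtree, then the right subtree, then the node.
At hop: go left to daisy.
  At daisy: go left to tulip.
    At tulip: go left to bay.
      At bay: go left to teak.
        teak is a leaf — visit teak.
      At bay: no right child.
      Visit bay.
    At tulip: no right child.
    Visit tulip.
  At daisy: go right to rye.
    At rye: go left to rose.
      At rose: go left to aster.
        aster is a leaf — visit aster.
      At rose: go right to lime.
        lime is a leaf — visit lime.
      Visit rose.
    At rye: go right to fig.
      fig is a leaf — visit fig.
    Visit rye.
  Visit daisy.
At hop: go right to elm.
  At elm: go left to mint.
    At mint: no left child.
    At mint: go right to sage.
      At sage: no left child.
      At sage: go right to ash.
        At ash: no left child.
        At ash: go right to cedar.
          cedar is a leaf — visit cedar.
        Visit ash.
      Visit sage.
    Visit mint.
  At elm: go right to pear.
    At pear: go left to plum.
      plum is a leaf — visit plum.
    At pear: no right child.
    Visit pear.
  Visit elm.
Visit hop.

teak, bay, tulip, aster, lime, rose, fig, rye, daisy, cedar, ash, sage, mint, plum, pear, elm, hop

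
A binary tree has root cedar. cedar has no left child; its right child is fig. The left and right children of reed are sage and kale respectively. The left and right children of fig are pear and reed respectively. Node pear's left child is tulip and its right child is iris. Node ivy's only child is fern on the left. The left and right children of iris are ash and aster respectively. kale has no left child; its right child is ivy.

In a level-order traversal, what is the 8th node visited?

Level-order visits nodes level by level from the root, left to right within each level.
Level 0: cedar
Level 1: fig
Level 2: pear, reed
Level 3: tulip, iris, sage, kale
Level 4: ash, aster, ivy
Level 5: fern
Full level-order sequence: cedar, fig, pear, reed, tulip, iris, sage, kale, ash, aster, ivy, fern.

kale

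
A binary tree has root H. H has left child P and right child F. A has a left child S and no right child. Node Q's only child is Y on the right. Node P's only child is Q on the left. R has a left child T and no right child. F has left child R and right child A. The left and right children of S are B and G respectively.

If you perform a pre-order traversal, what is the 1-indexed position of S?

Pre-order visits the node, then its left subtree, then its right subtree.
Visit H.
At H: go left to P.
  Visit P.
  At P: go left to Q.
    Visit Q.
    At Q: no left child.
    At Q: go right to Y.
      Y is a leaf — visit Y.
  At P: no right child.
At H: go right to F.
  Visit F.
  At F: go left to R.
    Visit R.
    At R: go left to T.
      T is a leaf — visit T.
    At R: no right child.
  At F: go right to A.
    Visit A.
    At A: go left to S.
      Visit S.
      At S: go left to B.
        B is a leaf — visit B.
      At S: go right to G.
        G is a leaf — visit G.
    At A: no right child.
Full pre-order sequence: H, P, Q, Y, F, R, T, A, S, B, G.

9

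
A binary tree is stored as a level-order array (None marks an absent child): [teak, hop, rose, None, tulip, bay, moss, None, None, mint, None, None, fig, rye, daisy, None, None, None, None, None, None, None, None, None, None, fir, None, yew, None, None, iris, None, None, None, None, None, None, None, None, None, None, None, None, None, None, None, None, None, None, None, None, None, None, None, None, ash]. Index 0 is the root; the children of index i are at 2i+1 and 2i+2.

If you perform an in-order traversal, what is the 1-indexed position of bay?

5

In-order visits the left subtree, then the node, then the right subtree.
At teak: go left to hop.
  At hop: no left child.
  Visit hop.
  At hop: go right to tulip.
    At tulip: go left to mint.
      mint is a leaf — visit mint.
    Visit tulip.
    At tulip: no right child.
Visit teak.
At teak: go right to rose.
  At rose: go left to bay.
    At bay: no left child.
    Visit bay.
    At bay: go right to fig.
      At fig: go left to fir.
        fir is a leaf — visit fir.
      Visit fig.
      At fig: no right child.
  Visit rose.
  At rose: go right to moss.
    At moss: go left to rye.
      At rye: go left to yew.
        At yew: go left to ash.
          ash is a leaf — visit ash.
        Visit yew.
        At yew: no right child.
      Visit rye.
      At rye: no right child.
    Visit moss.
    At moss: go right to daisy.
      At daisy: no left child.
      Visit daisy.
      At daisy: go right to iris.
        iris is a leaf — visit iris.
Full in-order sequence: hop, mint, tulip, teak, bay, fir, fig, rose, ash, yew, rye, moss, daisy, iris.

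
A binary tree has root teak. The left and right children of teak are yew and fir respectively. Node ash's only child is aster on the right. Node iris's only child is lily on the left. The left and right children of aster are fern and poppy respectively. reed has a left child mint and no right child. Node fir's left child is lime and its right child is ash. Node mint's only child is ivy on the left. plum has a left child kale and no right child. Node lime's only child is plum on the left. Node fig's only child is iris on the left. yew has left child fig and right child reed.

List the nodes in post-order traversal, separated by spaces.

Post-order visits the left subtree, then the right subtree, then the node.
At teak: go left to yew.
  At yew: go left to fig.
    At fig: go left to iris.
      At iris: go left to lily.
        lily is a leaf — visit lily.
      At iris: no right child.
      Visit iris.
    At fig: no right child.
    Visit fig.
  At yew: go right to reed.
    At reed: go left to mint.
      At mint: go left to ivy.
        ivy is a leaf — visit ivy.
      At mint: no right child.
      Visit mint.
    At reed: no right child.
    Visit reed.
  Visit yew.
At teak: go right to fir.
  At fir: go left to lime.
    At lime: go left to plum.
      At plum: go left to kale.
        kale is a leaf — visit kale.
      At plum: no right child.
      Visit plum.
    At lime: no right child.
    Visit lime.
  At fir: go right to ash.
    At ash: no left child.
    At ash: go right to aster.
      At aster: go left to fern.
        fern is a leaf — visit fern.
      At aster: go right to poppy.
        poppy is a leaf — visit poppy.
      Visit aster.
    Visit ash.
  Visit fir.
Visit teak.

lily iris fig ivy mint reed yew kale plum lime fern poppy aster ash fir teak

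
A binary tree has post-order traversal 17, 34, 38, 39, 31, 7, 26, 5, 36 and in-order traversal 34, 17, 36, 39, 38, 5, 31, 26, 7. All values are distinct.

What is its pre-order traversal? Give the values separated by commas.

36, 34, 17, 5, 39, 38, 26, 31, 7

The last element of post-order is the root; it splits in-order into left and right subtrees.
Root 36: left subtree has 2 nodes {34, 17}, right has 6 {39, 38, 5, 31, 26, 7}.
  Root 34: left subtree has 0 nodes { }, right has 1 {17}.
  Root 5: left subtree has 2 nodes {39, 38}, right has 3 {31, 26, 7}.
    Root 39: left subtree has 0 nodes { }, right has 1 {38}.
    Root 26: left subtree has 1 node {31}, right has 1 {7}.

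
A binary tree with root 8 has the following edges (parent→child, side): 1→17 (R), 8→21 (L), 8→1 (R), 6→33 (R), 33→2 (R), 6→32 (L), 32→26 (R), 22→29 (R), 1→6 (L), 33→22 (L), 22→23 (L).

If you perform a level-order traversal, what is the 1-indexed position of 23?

11

Level-order visits nodes level by level from the root, left to right within each level.
Level 0: 8
Level 1: 21, 1
Level 2: 6, 17
Level 3: 32, 33
Level 4: 26, 22, 2
Level 5: 23, 29
Full level-order sequence: 8, 21, 1, 6, 17, 32, 33, 26, 22, 2, 23, 29.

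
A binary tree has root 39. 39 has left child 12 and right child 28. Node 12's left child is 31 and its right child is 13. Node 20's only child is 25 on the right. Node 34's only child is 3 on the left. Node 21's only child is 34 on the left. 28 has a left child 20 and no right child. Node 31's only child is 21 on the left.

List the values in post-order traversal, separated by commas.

Post-order visits the left subtree, then the right subtree, then the node.
At 39: go left to 12.
  At 12: go left to 31.
    At 31: go left to 21.
      At 21: go left to 34.
        At 34: go left to 3.
          3 is a leaf — visit 3.
        At 34: no right child.
        Visit 34.
      At 21: no right child.
      Visit 21.
    At 31: no right child.
    Visit 31.
  At 12: go right to 13.
    13 is a leaf — visit 13.
  Visit 12.
At 39: go right to 28.
  At 28: go left to 20.
    At 20: no left child.
    At 20: go right to 25.
      25 is a leaf — visit 25.
    Visit 20.
  At 28: no right child.
  Visit 28.
Visit 39.

3, 34, 21, 31, 13, 12, 25, 20, 28, 39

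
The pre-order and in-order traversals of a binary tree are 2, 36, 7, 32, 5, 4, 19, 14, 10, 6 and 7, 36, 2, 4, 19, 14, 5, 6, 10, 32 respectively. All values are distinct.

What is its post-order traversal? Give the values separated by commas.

7, 36, 14, 19, 4, 6, 10, 5, 32, 2

The first element of pre-order is the root; it splits in-order into left and right subtrees.
Root 2: left subtree has 2 nodes {7, 36}, right has 7 {4, 19, 14, 5, 6, 10, 32}.
  Root 36: left subtree has 1 node {7}, right has 0 { }.
  Root 32: left subtree has 6 nodes {4, 19, 14, 5, 6, 10}, right has 0 { }.
    Root 5: left subtree has 3 nodes {4, 19, 14}, right has 2 {6, 10}.
      Root 4: left subtree has 0 nodes { }, right has 2 {19, 14}.
        Root 19: left subtree has 0 nodes { }, right has 1 {14}.
      Root 10: left subtree has 1 node {6}, right has 0 { }.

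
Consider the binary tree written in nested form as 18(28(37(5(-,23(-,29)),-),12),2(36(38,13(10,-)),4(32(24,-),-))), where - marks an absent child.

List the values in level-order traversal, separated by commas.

Level-order visits nodes level by level from the root, left to right within each level.
Level 0: 18
Level 1: 28, 2
Level 2: 37, 12, 36, 4
Level 3: 5, 38, 13, 32
Level 4: 23, 10, 24
Level 5: 29

18, 28, 2, 37, 12, 36, 4, 5, 38, 13, 32, 23, 10, 24, 29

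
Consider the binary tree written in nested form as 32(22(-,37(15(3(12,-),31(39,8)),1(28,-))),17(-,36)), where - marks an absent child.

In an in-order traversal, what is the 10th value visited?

1

In-order visits the left subtree, then the node, then the right subtree.
At 32: go left to 22.
  At 22: no left child.
  Visit 22.
  At 22: go right to 37.
    At 37: go left to 15.
      At 15: go left to 3.
        At 3: go left to 12.
          12 is a leaf — visit 12.
        Visit 3.
        At 3: no right child.
      Visit 15.
      At 15: go right to 31.
        At 31: go left to 39.
          39 is a leaf — visit 39.
        Visit 31.
        At 31: go right to 8.
          8 is a leaf — visit 8.
    Visit 37.
    At 37: go right to 1.
      At 1: go left to 28.
        28 is a leaf — visit 28.
      Visit 1.
      At 1: no right child.
Visit 32.
At 32: go right to 17.
  At 17: no left child.
  Visit 17.
  At 17: go right to 36.
    36 is a leaf — visit 36.
Full in-order sequence: 22, 12, 3, 15, 39, 31, 8, 37, 28, 1, 32, 17, 36.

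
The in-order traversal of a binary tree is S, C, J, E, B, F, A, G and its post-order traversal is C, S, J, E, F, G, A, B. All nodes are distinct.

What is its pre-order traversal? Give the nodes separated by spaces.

The last element of post-order is the root; it splits in-order into left and right subtrees.
Root B: left subtree has 4 nodes {S, C, J, E}, right has 3 {F, A, G}.
  Root E: left subtree has 3 nodes {S, C, J}, right has 0 { }.
    Root J: left subtree has 2 nodes {S, C}, right has 0 { }.
      Root S: left subtree has 0 nodes { }, right has 1 {C}.
  Root A: left subtree has 1 node {F}, right has 1 {G}.

B E J S C A F G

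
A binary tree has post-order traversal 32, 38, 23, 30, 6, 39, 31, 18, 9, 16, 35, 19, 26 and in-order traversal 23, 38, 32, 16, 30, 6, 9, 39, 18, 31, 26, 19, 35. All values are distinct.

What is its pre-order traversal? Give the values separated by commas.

26, 16, 23, 38, 32, 9, 6, 30, 18, 39, 31, 19, 35

The last element of post-order is the root; it splits in-order into left and right subtrees.
Root 26: left subtree has 10 nodes {23, 38, 32, 16, 30, 6, 9, 39, 18, 31}, right has 2 {19, 35}.
  Root 16: left subtree has 3 nodes {23, 38, 32}, right has 6 {30, 6, 9, 39, 18, 31}.
    Root 23: left subtree has 0 nodes { }, right has 2 {38, 32}.
      Root 38: left subtree has 0 nodes { }, right has 1 {32}.
    Root 9: left subtree has 2 nodes {30, 6}, right has 3 {39, 18, 31}.
      Root 6: left subtree has 1 node {30}, right has 0 { }.
      Root 18: left subtree has 1 node {39}, right has 1 {31}.
  Root 19: left subtree has 0 nodes { }, right has 1 {35}.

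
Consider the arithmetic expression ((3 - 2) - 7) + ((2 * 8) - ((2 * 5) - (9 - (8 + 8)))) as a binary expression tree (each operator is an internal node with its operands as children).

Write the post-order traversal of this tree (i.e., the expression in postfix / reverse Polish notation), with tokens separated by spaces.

Post-order on an expression tree gives postfix notation: for each operator, emit left operand, right operand, then the operator.

3 2 - 7 - 2 8 * 2 5 * 9 8 8 + - - - +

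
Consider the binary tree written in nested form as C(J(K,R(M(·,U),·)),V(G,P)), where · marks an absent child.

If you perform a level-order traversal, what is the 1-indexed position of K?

Level-order visits nodes level by level from the root, left to right within each level.
Level 0: C
Level 1: J, V
Level 2: K, R, G, P
Level 3: M
Level 4: U
Full level-order sequence: C, J, V, K, R, G, P, M, U.

4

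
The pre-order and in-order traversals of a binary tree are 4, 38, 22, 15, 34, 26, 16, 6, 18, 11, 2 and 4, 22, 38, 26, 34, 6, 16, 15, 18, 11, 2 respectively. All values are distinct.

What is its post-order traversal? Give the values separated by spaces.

22 26 6 16 34 2 11 18 15 38 4

The first element of pre-order is the root; it splits in-order into left and right subtrees.
Root 4: left subtree has 0 nodes { }, right has 10 {22, 38, 26, 34, 6, 16, 15, 18, 11, 2}.
  Root 38: left subtree has 1 node {22}, right has 8 {26, 34, 6, 16, 15, 18, 11, 2}.
    Root 15: left subtree has 4 nodes {26, 34, 6, 16}, right has 3 {18, 11, 2}.
      Root 34: left subtree has 1 node {26}, right has 2 {6, 16}.
        Root 16: left subtree has 1 node {6}, right has 0 { }.
      Root 18: left subtree has 0 nodes { }, right has 2 {11, 2}.
        Root 11: left subtree has 0 nodes { }, right has 1 {2}.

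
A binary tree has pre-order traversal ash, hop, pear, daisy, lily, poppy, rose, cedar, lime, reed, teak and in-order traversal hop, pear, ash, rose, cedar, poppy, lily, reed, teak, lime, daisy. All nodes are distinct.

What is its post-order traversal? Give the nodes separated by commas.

The first element of pre-order is the root; it splits in-order into left and right subtrees.
Root ash: left subtree has 2 nodes {hop, pear}, right has 8 {rose, cedar, poppy, lily, reed, teak, lime, daisy}.
  Root hop: left subtree has 0 nodes { }, right has 1 {pear}.
  Root daisy: left subtree has 7 nodes {rose, cedar, poppy, lily, reed, teak, lime}, right has 0 { }.
    Root lily: left subtree has 3 nodes {rose, cedar, poppy}, right has 3 {reed, teak, lime}.
      Root poppy: left subtree has 2 nodes {rose, cedar}, right has 0 { }.
        Root rose: left subtree has 0 nodes { }, right has 1 {cedar}.
      Root lime: left subtree has 2 nodes {reed, teak}, right has 0 { }.
        Root reed: left subtree has 0 nodes { }, right has 1 {teak}.

pear, hop, cedar, rose, poppy, teak, reed, lime, lily, daisy, ash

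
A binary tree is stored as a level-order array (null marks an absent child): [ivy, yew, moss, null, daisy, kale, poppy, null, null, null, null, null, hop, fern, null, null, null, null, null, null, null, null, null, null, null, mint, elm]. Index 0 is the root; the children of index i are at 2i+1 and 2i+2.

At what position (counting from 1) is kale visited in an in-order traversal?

4

In-order visits the left subtree, then the node, then the right subtree.
At ivy: go left to yew.
  At yew: no left child.
  Visit yew.
  At yew: go right to daisy.
    daisy is a leaf — visit daisy.
Visit ivy.
At ivy: go right to moss.
  At moss: go left to kale.
    At kale: no left child.
    Visit kale.
    At kale: go right to hop.
      At hop: go left to mint.
        mint is a leaf — visit mint.
      Visit hop.
      At hop: go right to elm.
        elm is a leaf — visit elm.
  Visit moss.
  At moss: go right to poppy.
    At poppy: go left to fern.
      fern is a leaf — visit fern.
    Visit poppy.
    At poppy: no right child.
Full in-order sequence: yew, daisy, ivy, kale, mint, hop, elm, moss, fern, poppy.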